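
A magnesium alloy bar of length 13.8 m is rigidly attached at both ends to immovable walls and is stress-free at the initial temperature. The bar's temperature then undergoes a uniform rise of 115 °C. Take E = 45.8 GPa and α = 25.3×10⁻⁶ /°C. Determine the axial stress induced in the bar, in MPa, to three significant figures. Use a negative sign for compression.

-133 MPa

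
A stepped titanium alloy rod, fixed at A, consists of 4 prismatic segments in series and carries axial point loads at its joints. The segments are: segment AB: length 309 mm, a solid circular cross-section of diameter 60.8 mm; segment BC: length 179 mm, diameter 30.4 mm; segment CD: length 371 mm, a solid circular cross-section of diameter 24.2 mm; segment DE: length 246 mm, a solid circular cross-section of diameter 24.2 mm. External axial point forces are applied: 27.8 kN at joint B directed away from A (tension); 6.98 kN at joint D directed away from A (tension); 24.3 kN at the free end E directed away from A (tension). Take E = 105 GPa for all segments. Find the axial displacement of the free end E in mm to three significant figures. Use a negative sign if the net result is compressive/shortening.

Internal axial forces (sectioning from the free end, tension +): N_DE = 24.3 kN, N_CD = 31.28 kN, N_BC = 31.28 kN, N_AB = 59.08 kN.
A_AB = 2903 mm².
A_BC = 725.8 mm².
A_CD = 460 mm².
A_DE = 460 mm².
δ_AB = 59080·309/(2903·105000) = 0.05988 mm
δ_BC = 31280·179/(725.8·105000) = 0.07347 mm
δ_CD = 31280·371/(460·105000) = 0.2403 mm
δ_DE = 24300·246/(460·105000) = 0.1238 mm
δ = Σδ_i = 0.4974 mm.

0.497 mm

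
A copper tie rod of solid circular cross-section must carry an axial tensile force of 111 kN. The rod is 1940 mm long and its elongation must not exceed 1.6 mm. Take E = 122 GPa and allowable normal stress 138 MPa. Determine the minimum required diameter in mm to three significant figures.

37.5 mm

Required area A ≥ P/σ_allow = 111000/138 = 804.3 mm².
For a solid circular section, d ≥ √(4A/π) = 32 mm.
Elongation limit: A ≥ PL/(Eδ_allow) = 111000·1940/(122000·1.6) = 1103 mm² ⇒ d ≥ 37.48 mm.
The elongation limit governs.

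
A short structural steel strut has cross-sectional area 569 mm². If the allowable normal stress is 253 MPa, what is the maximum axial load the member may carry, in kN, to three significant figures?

P_max = σ_allow · A = 253 · 569 = 144000 N = 144 kN.

144 kN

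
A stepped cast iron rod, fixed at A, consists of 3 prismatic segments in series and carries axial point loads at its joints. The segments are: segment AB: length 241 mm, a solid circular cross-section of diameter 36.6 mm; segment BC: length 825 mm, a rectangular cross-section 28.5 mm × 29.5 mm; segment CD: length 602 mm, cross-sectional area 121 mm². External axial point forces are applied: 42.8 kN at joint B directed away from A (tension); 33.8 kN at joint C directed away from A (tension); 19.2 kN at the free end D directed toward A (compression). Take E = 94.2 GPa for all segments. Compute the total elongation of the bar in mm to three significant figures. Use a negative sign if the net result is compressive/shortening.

Internal axial forces (sectioning from the free end, tension +): N_CD = -19.2 kN, N_BC = 14.6 kN, N_AB = 57.4 kN.
A_AB = 1052 mm².
A_BC = 840.8 mm².
δ_AB = 57400·241/(1052·94200) = 0.1396 mm
δ_BC = 14600·825/(840.8·94200) = 0.1521 mm
δ_CD = -19200·602/(121·94200) = -1.014 mm
δ = Σδ_i = -0.7224 mm.

-0.722 mm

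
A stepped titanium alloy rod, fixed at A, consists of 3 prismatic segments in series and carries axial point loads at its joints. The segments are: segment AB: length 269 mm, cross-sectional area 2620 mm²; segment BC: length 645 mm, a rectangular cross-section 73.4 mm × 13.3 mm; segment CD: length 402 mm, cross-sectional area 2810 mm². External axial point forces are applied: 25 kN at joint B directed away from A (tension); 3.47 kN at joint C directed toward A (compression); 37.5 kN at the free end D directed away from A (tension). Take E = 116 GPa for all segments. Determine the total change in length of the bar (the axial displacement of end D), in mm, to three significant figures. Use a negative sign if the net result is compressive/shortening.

Internal axial forces (sectioning from the free end, tension +): N_CD = 37.5 kN, N_BC = 34.03 kN, N_AB = 59.03 kN.
A_BC = 976.2 mm².
δ_AB = 59030·269/(2620·116000) = 0.05225 mm
δ_BC = 34030·645/(976.2·116000) = 0.1938 mm
δ_CD = 37500·402/(2810·116000) = 0.04625 mm
δ = Σδ_i = 0.2923 mm.

0.292 mm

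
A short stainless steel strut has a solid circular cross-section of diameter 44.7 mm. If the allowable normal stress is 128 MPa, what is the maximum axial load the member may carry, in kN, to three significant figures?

A = 1569 mm².
P_max = σ_allow · A = 128 · 1569 = 200900 N = 200.9 kN.

201 kN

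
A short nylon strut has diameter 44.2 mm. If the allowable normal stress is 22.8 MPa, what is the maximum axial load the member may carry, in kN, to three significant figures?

35.0 kN

A = 1534 mm².
P_max = σ_allow · A = 22.8 · 1534 = 34980 N = 34.98 kN.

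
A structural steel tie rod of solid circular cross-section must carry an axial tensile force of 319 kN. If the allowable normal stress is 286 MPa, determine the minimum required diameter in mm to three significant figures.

Required area A ≥ P/σ_allow = 319000/286 = 1115 mm².
For a solid circular section, d ≥ √(4A/π) = 37.68 mm.

37.7 mm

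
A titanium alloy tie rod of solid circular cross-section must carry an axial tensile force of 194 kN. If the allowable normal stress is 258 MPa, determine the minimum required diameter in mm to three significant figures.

30.9 mm

Required area A ≥ P/σ_allow = 194000/258 = 751.9 mm².
For a solid circular section, d ≥ √(4A/π) = 30.94 mm.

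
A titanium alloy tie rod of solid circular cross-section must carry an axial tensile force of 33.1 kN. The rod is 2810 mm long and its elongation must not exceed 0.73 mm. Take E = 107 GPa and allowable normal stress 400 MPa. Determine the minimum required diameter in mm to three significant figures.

Required area A ≥ P/σ_allow = 33100/400 = 82.75 mm².
For a solid circular section, d ≥ √(4A/π) = 10.26 mm.
Elongation limit: A ≥ PL/(Eδ_allow) = 33100·2810/(107000·0.73) = 1191 mm² ⇒ d ≥ 38.94 mm.
The elongation limit governs.

38.9 mm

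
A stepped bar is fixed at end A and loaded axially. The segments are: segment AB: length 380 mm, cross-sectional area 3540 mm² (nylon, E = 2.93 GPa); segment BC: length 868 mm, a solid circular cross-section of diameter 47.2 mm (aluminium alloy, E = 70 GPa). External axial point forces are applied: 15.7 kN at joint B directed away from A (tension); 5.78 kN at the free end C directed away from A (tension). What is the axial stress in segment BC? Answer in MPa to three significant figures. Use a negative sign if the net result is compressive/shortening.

3.30 MPa

Internal axial forces (sectioning from the free end, tension +): N_BC = 5.78 kN, N_AB = 21.48 kN.
A_BC = 1750 mm².
σ_BC = N_BC/A_BC = 5780/1750 = 3.303 MPa.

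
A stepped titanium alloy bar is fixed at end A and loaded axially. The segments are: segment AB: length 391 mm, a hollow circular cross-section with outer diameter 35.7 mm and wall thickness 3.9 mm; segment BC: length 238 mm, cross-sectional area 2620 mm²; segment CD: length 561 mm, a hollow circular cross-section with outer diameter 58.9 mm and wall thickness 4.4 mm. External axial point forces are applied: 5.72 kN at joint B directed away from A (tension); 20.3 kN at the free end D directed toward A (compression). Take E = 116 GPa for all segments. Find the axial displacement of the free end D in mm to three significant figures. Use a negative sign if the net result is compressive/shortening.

Internal axial forces (sectioning from the free end, tension +): N_CD = -20.3 kN, N_BC = -20.3 kN, N_AB = -14.58 kN.
A_AB = 389.6 mm².
A_CD = 753.4 mm².
δ_AB = -14580·391/(389.6·116000) = -0.1261 mm
δ_BC = -20300·238/(2620·116000) = -0.0159 mm
δ_CD = -20300·561/(753.4·116000) = -0.1303 mm
δ = Σδ_i = -0.2723 mm.

-0.272 mm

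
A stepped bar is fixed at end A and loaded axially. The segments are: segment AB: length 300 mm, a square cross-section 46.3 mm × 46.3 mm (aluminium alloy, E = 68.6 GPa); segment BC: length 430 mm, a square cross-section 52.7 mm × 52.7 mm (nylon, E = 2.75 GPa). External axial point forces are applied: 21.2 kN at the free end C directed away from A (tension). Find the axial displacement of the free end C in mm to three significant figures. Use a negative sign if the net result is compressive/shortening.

Internal axial forces (sectioning from the free end, tension +): N_BC = 21.2 kN, N_AB = 21.2 kN.
A_AB = 2144 mm².
A_BC = 2777 mm².
δ_AB = 21200·300/(2144·68600) = 0.04325 mm
δ_BC = 21200·430/(2777·2750) = 1.194 mm
δ = Σδ_i = 1.237 mm.

1.24 mm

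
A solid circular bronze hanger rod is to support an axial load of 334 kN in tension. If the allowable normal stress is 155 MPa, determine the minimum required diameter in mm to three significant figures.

Required area A ≥ P/σ_allow = 334000/155 = 2155 mm².
For a solid circular section, d ≥ √(4A/π) = 52.38 mm.

52.4 mm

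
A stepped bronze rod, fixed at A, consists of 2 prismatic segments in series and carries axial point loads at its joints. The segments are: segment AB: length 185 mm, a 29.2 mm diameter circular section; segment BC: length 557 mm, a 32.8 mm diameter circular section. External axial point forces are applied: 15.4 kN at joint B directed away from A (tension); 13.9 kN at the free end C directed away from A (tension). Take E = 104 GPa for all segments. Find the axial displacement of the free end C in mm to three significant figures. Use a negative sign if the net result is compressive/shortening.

Internal axial forces (sectioning from the free end, tension +): N_BC = 13.9 kN, N_AB = 29.3 kN.
A_AB = 669.7 mm².
A_BC = 845 mm².
δ_AB = 29300·185/(669.7·104000) = 0.07783 mm
δ_BC = 13900·557/(845·104000) = 0.0881 mm
δ = Σδ_i = 0.1659 mm.

0.166 mm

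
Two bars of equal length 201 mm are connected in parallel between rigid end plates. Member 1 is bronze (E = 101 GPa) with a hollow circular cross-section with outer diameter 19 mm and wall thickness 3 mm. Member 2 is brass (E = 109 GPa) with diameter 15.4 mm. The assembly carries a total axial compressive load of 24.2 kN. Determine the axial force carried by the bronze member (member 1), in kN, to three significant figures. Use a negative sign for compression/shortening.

A_1 = 150.8 mm².
A_2 = 186.3 mm².
Equal strain + equilibrium ⇒ each member carries load in proportion to AE: A₁E₁ = 15230000 N, A₂E₂ = 20300000 N, ΣAE = 35530000 N.
F₁ = P·A₁E₁/ΣAE = -24200·15230000/35530000 = -10370 N.

-10.4 kN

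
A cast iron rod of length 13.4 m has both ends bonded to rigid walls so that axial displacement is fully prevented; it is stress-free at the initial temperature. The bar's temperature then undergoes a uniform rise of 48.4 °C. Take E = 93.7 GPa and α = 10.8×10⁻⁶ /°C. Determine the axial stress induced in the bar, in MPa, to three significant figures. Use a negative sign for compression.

-49.0 MPa

Free thermal expansion αLΔT = 10.8e-6 · 13400 · 48.4 = 7.004 mm.
The walls impose strain ε = −(7.004)/13400 = -5.2272e-04; σ = Eε = 93700 · -5.2272e-04 = -48.98 MPa.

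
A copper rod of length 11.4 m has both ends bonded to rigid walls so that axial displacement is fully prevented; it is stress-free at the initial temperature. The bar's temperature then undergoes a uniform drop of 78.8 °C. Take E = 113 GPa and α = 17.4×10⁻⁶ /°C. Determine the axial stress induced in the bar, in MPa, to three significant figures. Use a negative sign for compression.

Free thermal expansion αLΔT = 17.4e-6 · 11400 · -78.8 = -15.63 mm.
The walls impose strain ε = −(-15.63)/11400 = 1.3711e-03; σ = Eε = 113000 · 1.3711e-03 = 154.9 MPa.

155 MPa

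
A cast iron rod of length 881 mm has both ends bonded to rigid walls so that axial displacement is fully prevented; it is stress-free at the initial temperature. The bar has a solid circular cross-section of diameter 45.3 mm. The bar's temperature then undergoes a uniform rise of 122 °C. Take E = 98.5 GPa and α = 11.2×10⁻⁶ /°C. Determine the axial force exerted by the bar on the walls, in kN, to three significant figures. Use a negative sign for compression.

-217 kN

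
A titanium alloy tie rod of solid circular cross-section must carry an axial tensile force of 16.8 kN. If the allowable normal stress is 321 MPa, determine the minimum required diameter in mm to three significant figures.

8.16 mm

Required area A ≥ P/σ_allow = 16800/321 = 52.34 mm².
For a solid circular section, d ≥ √(4A/π) = 8.163 mm.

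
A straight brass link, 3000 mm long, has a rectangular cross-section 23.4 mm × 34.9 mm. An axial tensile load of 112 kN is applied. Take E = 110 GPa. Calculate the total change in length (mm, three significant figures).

A = 816.7 mm².
δ_mech = NL/(AE) = 112000·3000/(816.7·110000) = 3.74 mm.

3.74 mm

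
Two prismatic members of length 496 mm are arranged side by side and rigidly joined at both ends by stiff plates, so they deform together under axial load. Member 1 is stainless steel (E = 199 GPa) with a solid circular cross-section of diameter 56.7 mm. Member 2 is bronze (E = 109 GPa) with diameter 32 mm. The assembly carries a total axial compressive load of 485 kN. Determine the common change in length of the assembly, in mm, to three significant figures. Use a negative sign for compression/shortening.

-0.408 mm

A_1 = 2525 mm².
A_2 = 804.2 mm².
Equal strain + equilibrium ⇒ each member carries load in proportion to AE: A₁E₁ = 502500000 N, A₂E₂ = 87660000 N, ΣAE = 590100000 N.
δ = PL/ΣAE = -485000·496/590100000 = -0.4076 mm.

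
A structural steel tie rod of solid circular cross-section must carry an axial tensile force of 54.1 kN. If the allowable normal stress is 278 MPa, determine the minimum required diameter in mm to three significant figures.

Required area A ≥ P/σ_allow = 54100/278 = 194.6 mm².
For a solid circular section, d ≥ √(4A/π) = 15.74 mm.

15.7 mm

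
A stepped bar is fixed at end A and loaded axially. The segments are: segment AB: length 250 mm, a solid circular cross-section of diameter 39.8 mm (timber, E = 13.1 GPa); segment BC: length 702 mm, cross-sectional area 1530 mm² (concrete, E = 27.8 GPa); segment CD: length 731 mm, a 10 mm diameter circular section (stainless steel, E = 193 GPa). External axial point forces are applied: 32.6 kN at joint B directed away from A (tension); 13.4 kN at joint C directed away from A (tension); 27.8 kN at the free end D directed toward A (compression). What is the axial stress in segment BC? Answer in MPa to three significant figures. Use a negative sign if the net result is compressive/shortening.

-9.41 MPa

Internal axial forces (sectioning from the free end, tension +): N_CD = -27.8 kN, N_BC = -14.4 kN, N_AB = 18.2 kN.
σ_BC = N_BC/A_BC = -14400/1530 = -9.412 MPa.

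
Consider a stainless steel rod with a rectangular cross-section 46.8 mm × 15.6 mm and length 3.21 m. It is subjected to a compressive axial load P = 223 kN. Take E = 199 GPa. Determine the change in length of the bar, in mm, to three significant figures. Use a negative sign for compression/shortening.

A = 730.1 mm².
δ_mech = NL/(AE) = -223000·3210/(730.1·199000) = -4.927 mm.

-4.93 mm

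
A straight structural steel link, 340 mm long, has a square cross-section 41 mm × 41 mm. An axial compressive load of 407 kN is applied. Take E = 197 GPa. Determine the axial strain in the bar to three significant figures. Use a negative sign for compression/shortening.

-0.00123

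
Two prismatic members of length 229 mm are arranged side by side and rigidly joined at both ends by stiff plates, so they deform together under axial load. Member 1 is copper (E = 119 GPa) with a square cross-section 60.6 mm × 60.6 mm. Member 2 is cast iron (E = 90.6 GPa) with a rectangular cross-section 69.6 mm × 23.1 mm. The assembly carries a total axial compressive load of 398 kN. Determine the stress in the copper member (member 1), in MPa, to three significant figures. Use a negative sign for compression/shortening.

A_1 = 3672 mm².
A_2 = 1608 mm².
Equal strain + equilibrium ⇒ each member carries load in proportion to AE: A₁E₁ = 437000000 N, A₂E₂ = 145700000 N, ΣAE = 582700000 N.
σ₁ = P·E₁/ΣAE = -398000·119000/582700000 = -81.28 MPa.

-81.3 MPa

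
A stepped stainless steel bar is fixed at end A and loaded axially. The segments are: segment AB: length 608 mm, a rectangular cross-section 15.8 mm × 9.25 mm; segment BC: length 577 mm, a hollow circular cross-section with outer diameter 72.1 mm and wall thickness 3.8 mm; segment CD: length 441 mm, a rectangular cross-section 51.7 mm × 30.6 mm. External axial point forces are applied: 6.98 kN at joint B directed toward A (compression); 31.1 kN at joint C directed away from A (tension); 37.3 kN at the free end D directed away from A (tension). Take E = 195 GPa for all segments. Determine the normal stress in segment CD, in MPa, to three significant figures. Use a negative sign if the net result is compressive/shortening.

23.6 MPa

Internal axial forces (sectioning from the free end, tension +): N_CD = 37.3 kN, N_BC = 68.4 kN, N_AB = 61.42 kN.
A_CD = 1582 mm².
σ_CD = N_CD/A_CD = 37300/1582 = 23.58 MPa.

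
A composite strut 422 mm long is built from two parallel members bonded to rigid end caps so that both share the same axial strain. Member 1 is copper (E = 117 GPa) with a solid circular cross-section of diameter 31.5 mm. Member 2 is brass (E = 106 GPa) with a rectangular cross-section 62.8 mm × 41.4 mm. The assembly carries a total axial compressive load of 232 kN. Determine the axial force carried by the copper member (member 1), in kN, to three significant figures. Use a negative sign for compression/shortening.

A_1 = 779.3 mm².
A_2 = 2600 mm².
Equal strain + equilibrium ⇒ each member carries load in proportion to AE: A₁E₁ = 91180000 N, A₂E₂ = 275600000 N, ΣAE = 366800000 N.
F₁ = P·A₁E₁/ΣAE = -232000·91180000/366800000 = -57680 N.

-57.7 kN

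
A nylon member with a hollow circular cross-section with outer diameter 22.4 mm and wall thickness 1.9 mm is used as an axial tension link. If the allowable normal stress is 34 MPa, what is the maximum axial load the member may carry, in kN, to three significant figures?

4.16 kN

A = 122.4 mm².
P_max = σ_allow · A = 34 · 122.4 = 4160 N = 4.16 kN.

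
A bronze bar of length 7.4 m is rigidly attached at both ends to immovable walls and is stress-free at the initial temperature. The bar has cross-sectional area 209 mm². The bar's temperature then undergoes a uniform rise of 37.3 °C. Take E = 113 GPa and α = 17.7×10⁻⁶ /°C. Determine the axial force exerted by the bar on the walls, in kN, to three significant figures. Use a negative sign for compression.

-15.6 kN

Free thermal expansion αLΔT = 17.7e-6 · 7400 · 37.3 = 4.886 mm.
The walls impose strain ε = −(4.886)/7400 = -6.6021e-04; σ = Eε = 113000 · -6.6021e-04 = -74.6 MPa.
Wall reaction R = σ·A = -74.6·209 = -15590 N = -15.59 kN.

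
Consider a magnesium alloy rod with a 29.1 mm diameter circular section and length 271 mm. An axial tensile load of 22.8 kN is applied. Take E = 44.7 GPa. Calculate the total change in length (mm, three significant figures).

0.208 mm

A = 665.1 mm².
δ_mech = NL/(AE) = 22800·271/(665.1·44700) = 0.2078 mm.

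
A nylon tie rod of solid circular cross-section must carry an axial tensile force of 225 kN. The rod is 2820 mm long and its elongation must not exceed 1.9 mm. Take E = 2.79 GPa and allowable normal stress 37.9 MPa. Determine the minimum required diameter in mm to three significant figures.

Required area A ≥ P/σ_allow = 225000/37.9 = 5937 mm².
For a solid circular section, d ≥ √(4A/π) = 86.94 mm.
Elongation limit: A ≥ PL/(Eδ_allow) = 225000·2820/(2790·1.9) = 119700 mm² ⇒ d ≥ 390.4 mm.
The elongation limit governs.

390 mm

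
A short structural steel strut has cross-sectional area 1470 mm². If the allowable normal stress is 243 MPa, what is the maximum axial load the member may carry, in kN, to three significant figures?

357 kN

P_max = σ_allow · A = 243 · 1470 = 357200 N = 357.2 kN.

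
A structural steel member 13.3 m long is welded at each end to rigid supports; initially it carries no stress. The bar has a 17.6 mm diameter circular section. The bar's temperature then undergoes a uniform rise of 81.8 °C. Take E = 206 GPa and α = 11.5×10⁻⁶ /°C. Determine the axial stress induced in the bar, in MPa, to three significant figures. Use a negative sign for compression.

Free thermal expansion αLΔT = 11.5e-6 · 13300 · 81.8 = 12.51 mm.
The walls impose strain ε = −(12.51)/13300 = -9.4070e-04; σ = Eε = 206000 · -9.4070e-04 = -193.8 MPa.

-194 MPa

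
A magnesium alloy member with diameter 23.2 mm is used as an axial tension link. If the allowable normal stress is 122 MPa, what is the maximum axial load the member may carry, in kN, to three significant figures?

51.6 kN

A = 422.7 mm².
P_max = σ_allow · A = 122 · 422.7 = 51570 N = 51.57 kN.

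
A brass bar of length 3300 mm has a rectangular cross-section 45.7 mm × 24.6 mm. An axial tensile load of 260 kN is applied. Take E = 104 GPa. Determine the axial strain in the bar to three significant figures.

0.00222

A = 1124 mm².
σ = N/A = 231.3 MPa; ε = σ/E = 231.3/104000 = 2.224e-03.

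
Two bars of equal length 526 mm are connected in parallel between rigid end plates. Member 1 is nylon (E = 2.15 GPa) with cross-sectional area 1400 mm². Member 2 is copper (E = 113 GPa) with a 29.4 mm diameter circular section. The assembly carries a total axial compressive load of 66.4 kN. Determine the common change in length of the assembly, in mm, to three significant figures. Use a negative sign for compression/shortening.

A_2 = 678.9 mm².
Equal strain + equilibrium ⇒ each member carries load in proportion to AE: A₁E₁ = 3010000 N, A₂E₂ = 76710000 N, ΣAE = 79720000 N.
δ = PL/ΣAE = -66400·526/79720000 = -0.4381 mm.

-0.438 mm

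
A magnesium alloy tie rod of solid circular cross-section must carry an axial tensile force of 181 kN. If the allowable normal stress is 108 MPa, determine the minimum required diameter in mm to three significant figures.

46.2 mm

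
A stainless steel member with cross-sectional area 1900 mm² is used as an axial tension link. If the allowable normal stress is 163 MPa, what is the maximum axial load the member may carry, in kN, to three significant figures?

310 kN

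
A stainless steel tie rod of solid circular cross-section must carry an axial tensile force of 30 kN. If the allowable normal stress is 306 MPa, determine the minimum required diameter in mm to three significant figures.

11.2 mm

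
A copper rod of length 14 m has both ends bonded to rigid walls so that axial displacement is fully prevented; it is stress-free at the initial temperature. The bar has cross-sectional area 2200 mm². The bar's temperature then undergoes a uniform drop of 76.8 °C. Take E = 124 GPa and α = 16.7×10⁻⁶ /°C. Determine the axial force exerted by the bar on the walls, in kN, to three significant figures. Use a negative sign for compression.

350 kN

Free thermal expansion αLΔT = 16.7e-6 · 14000 · -76.8 = -17.96 mm.
The walls impose strain ε = −(-17.96)/14000 = 1.2826e-03; σ = Eε = 124000 · 1.2826e-03 = 159 MPa.
Wall reaction R = σ·A = 159·2200 = 349900 N = 349.9 kN.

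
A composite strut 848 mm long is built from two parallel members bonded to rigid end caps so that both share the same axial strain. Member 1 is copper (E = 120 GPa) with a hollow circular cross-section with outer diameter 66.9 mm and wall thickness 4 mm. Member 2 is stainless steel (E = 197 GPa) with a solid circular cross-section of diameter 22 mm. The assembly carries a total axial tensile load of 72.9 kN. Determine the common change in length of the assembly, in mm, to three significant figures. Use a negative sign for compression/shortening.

A_1 = 790.4 mm².
A_2 = 380.1 mm².
Equal strain + equilibrium ⇒ each member carries load in proportion to AE: A₁E₁ = 94850000 N, A₂E₂ = 74890000 N, ΣAE = 169700000 N.
δ = PL/ΣAE = 72900·848/169700000 = 0.3642 mm.

0.364 mm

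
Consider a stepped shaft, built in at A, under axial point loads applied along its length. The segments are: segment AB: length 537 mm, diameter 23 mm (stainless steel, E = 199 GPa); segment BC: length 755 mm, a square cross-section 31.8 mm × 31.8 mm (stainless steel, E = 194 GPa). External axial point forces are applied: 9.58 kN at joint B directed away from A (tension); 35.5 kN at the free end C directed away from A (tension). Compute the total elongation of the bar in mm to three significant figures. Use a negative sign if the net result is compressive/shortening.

Internal axial forces (sectioning from the free end, tension +): N_BC = 35.5 kN, N_AB = 45.08 kN.
A_AB = 415.5 mm².
A_BC = 1011 mm².
δ_AB = 45080·537/(415.5·199000) = 0.2928 mm
δ_BC = 35500·755/(1011·194000) = 0.1366 mm
δ = Σδ_i = 0.4294 mm.

0.429 mm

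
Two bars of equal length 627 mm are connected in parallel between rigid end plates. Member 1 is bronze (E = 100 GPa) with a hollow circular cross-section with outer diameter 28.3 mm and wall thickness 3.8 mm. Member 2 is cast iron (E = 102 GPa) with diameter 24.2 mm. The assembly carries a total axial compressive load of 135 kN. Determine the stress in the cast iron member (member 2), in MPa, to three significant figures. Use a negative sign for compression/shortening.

A_1 = 292.5 mm².
A_2 = 460 mm².
Equal strain + equilibrium ⇒ each member carries load in proportion to AE: A₁E₁ = 29250000 N, A₂E₂ = 46920000 N, ΣAE = 76160000 N.
σ₂ = P·E₂/ΣAE = -135000·102000/76160000 = -180.8 MPa.

-181 MPa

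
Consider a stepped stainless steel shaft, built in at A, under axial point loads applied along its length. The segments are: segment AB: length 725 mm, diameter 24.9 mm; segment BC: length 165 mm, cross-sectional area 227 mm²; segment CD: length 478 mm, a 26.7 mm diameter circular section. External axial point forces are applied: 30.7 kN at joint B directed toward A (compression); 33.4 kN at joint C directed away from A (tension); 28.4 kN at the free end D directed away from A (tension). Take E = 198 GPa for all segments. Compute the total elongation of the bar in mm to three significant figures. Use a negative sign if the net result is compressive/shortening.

Internal axial forces (sectioning from the free end, tension +): N_CD = 28.4 kN, N_BC = 61.8 kN, N_AB = 31.1 kN.
A_AB = 487 mm².
A_CD = 559.9 mm².
δ_AB = 31100·725/(487·198000) = 0.2339 mm
δ_BC = 61800·165/(227·198000) = 0.2269 mm
δ_CD = 28400·478/(559.9·198000) = 0.1225 mm
δ = Σδ_i = 0.5832 mm.

0.583 mm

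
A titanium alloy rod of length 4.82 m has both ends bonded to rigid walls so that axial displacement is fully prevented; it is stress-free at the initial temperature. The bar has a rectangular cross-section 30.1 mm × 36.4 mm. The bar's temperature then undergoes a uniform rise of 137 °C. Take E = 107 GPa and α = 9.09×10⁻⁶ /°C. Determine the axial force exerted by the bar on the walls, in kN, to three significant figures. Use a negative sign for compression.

-146 kN

Free thermal expansion αLΔT = 9.09e-6 · 4820 · 137 = 6.002 mm.
The walls impose strain ε = −(6.002)/4820 = -1.2453e-03; σ = Eε = 107000 · -1.2453e-03 = -133.3 MPa.
Wall reaction R = σ·A = -133.3·1096 = -146000 N = -146 kN.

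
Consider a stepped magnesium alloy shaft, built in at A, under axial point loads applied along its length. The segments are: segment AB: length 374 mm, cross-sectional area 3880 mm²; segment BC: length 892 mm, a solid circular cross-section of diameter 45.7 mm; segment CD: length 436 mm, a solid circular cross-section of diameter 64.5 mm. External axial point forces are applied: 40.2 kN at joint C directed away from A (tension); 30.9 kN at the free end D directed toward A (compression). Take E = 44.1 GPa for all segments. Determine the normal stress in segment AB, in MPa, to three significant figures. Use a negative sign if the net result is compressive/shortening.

2.40 MPa

Internal axial forces (sectioning from the free end, tension +): N_CD = -30.9 kN, N_BC = 9.3 kN, N_AB = 9.3 kN.
σ_AB = N_AB/A_AB = 9300/3880 = 2.397 MPa.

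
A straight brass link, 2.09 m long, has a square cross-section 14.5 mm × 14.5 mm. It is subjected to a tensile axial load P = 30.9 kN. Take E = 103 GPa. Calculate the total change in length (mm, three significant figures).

A = 210.2 mm².
δ_mech = NL/(AE) = 30900·2090/(210.2·103000) = 2.982 mm.

2.98 mm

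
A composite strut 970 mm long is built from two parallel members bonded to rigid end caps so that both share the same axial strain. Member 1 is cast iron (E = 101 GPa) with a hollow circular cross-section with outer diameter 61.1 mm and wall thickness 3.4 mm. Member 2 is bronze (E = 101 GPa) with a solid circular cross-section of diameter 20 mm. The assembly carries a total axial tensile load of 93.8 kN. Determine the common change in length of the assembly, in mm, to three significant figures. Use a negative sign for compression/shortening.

A_1 = 616.3 mm².
A_2 = 314.2 mm².
Equal strain + equilibrium ⇒ each member carries load in proportion to AE: A₁E₁ = 62250000 N, A₂E₂ = 31730000 N, ΣAE = 93980000 N.
δ = PL/ΣAE = 93800·970/93980000 = 0.9682 mm.

0.968 mm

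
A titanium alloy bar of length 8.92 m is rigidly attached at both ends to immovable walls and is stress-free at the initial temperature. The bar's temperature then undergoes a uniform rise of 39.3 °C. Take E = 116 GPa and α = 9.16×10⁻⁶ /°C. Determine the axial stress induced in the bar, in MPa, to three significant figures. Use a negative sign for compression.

Free thermal expansion αLΔT = 9.16e-6 · 8920 · 39.3 = 3.211 mm.
The walls impose strain ε = −(3.211)/8920 = -3.5999e-04; σ = Eε = 116000 · -3.5999e-04 = -41.76 MPa.

-41.8 MPa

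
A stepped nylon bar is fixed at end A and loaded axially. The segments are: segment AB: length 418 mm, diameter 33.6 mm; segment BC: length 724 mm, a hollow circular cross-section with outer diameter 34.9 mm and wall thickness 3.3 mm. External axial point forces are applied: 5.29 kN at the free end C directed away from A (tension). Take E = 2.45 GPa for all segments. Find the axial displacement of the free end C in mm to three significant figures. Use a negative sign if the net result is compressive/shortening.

5.79 mm

Internal axial forces (sectioning from the free end, tension +): N_BC = 5.29 kN, N_AB = 5.29 kN.
A_AB = 886.7 mm².
A_BC = 327.6 mm².
δ_AB = 5290·418/(886.7·2450) = 1.018 mm
δ_BC = 5290·724/(327.6·2450) = 4.772 mm
δ = Σδ_i = 5.79 mm.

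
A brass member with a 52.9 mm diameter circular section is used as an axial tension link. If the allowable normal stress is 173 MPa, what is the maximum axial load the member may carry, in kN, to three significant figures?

A = 2198 mm².
P_max = σ_allow · A = 173 · 2198 = 380200 N = 380.2 kN.

380 kN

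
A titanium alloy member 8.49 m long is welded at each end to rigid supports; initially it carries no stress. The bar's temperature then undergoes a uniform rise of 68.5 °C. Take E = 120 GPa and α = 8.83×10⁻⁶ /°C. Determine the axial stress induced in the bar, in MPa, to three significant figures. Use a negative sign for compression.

Free thermal expansion αLΔT = 8.83e-6 · 8490 · 68.5 = 5.135 mm.
The walls impose strain ε = −(5.135)/8490 = -6.0486e-04; σ = Eε = 120000 · -6.0486e-04 = -72.58 MPa.

-72.6 MPa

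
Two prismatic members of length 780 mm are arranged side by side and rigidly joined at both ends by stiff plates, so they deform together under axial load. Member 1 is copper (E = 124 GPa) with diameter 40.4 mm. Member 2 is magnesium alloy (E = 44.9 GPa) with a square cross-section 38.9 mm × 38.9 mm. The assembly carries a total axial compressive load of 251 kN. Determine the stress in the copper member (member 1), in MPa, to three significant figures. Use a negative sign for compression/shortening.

-137 MPa

A_1 = 1282 mm².
A_2 = 1513 mm².
Equal strain + equilibrium ⇒ each member carries load in proportion to AE: A₁E₁ = 159000000 N, A₂E₂ = 67940000 N, ΣAE = 226900000 N.
σ₁ = P·E₁/ΣAE = -251000·124000/226900000 = -137.2 MPa.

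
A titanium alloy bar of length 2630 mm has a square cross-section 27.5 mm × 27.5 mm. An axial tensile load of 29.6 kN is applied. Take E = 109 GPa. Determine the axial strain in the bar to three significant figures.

A = 756.2 mm².
σ = N/A = 39.14 MPa; ε = σ/E = 39.14/109000 = 3.591e-04.

3.59e-04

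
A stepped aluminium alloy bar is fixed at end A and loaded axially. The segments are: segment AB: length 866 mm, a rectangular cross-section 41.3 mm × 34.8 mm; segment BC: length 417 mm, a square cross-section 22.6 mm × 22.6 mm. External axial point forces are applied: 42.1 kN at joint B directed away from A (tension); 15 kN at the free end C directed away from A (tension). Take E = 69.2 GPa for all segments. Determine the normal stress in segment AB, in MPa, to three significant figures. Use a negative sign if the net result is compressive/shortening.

39.7 MPa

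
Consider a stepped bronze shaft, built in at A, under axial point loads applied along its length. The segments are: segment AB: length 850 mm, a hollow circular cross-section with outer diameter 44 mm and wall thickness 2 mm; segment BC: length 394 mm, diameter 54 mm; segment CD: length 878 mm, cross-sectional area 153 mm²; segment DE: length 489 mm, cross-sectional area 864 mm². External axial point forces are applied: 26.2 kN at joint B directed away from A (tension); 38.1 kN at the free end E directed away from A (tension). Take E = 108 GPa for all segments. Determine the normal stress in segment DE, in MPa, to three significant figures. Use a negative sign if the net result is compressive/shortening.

44.1 MPa

Internal axial forces (sectioning from the free end, tension +): N_DE = 38.1 kN, N_CD = 38.1 kN, N_BC = 38.1 kN, N_AB = 64.3 kN.
σ_DE = N_DE/A_DE = 38100/864 = 44.1 MPa.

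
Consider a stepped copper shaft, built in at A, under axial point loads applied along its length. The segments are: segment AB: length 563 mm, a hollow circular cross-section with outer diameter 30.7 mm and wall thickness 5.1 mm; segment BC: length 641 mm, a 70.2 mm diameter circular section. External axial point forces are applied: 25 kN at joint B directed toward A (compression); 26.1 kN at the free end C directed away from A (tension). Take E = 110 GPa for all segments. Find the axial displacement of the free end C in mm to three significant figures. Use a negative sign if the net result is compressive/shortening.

0.0530 mm

Internal axial forces (sectioning from the free end, tension +): N_BC = 26.1 kN, N_AB = 1.1 kN.
A_AB = 410.2 mm².
A_BC = 3870 mm².
δ_AB = 1100·563/(410.2·110000) = 0.01373 mm
δ_BC = 26100·641/(3870·110000) = 0.0393 mm
δ = Σδ_i = 0.05302 mm.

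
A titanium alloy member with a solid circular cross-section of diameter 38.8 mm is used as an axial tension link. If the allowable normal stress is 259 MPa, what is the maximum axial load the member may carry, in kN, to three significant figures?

A = 1182 mm².
P_max = σ_allow · A = 259 · 1182 = 306200 N = 306.2 kN.

306 kN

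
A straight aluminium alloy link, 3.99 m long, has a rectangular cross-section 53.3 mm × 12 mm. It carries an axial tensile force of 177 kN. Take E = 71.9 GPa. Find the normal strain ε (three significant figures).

0.00385

A = 639.6 mm².
σ = N/A = 276.7 MPa; ε = σ/E = 276.7/71900 = 3.849e-03.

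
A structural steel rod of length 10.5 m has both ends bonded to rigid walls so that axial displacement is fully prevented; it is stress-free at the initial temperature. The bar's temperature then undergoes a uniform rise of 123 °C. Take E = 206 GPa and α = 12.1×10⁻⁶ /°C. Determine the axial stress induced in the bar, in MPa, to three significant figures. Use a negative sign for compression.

Free thermal expansion αLΔT = 12.1e-6 · 10500 · 123 = 15.63 mm.
The walls impose strain ε = −(15.63)/10500 = -1.4883e-03; σ = Eε = 206000 · -1.4883e-03 = -306.6 MPa.

-307 MPa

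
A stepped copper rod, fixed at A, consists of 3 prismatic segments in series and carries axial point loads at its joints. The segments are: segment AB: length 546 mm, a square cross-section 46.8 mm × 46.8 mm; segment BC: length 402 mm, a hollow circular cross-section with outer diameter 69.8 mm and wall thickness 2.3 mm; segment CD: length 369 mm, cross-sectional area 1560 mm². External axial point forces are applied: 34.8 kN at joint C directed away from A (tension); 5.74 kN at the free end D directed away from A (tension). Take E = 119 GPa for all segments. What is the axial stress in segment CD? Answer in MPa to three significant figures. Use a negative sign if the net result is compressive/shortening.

3.68 MPa

Internal axial forces (sectioning from the free end, tension +): N_CD = 5.74 kN, N_BC = 40.54 kN, N_AB = 40.54 kN.
σ_CD = N_CD/A_CD = 5740/1560 = 3.679 MPa.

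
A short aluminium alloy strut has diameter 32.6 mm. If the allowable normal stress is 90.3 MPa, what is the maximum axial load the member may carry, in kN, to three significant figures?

A = 834.7 mm².
P_max = σ_allow · A = 90.3 · 834.7 = 75370 N = 75.37 kN.

75.4 kN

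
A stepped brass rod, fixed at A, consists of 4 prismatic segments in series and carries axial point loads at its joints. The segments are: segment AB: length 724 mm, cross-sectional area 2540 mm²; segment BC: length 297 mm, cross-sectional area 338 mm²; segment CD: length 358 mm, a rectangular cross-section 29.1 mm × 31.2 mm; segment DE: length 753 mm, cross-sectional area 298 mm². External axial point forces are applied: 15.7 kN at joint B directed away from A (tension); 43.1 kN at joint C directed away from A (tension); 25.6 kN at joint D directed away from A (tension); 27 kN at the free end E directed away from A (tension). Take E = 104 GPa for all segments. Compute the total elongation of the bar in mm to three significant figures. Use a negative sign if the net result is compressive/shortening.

Internal axial forces (sectioning from the free end, tension +): N_DE = 27 kN, N_CD = 52.6 kN, N_BC = 95.7 kN, N_AB = 111.4 kN.
A_CD = 907.9 mm².
δ_AB = 111400·724/(2540·104000) = 0.3053 mm
δ_BC = 95700·297/(338·104000) = 0.8086 mm
δ_CD = 52600·358/(907.9·104000) = 0.1994 mm
δ_DE = 27000·753/(298·104000) = 0.656 mm
δ = Σδ_i = 1.969 mm.

1.97 mm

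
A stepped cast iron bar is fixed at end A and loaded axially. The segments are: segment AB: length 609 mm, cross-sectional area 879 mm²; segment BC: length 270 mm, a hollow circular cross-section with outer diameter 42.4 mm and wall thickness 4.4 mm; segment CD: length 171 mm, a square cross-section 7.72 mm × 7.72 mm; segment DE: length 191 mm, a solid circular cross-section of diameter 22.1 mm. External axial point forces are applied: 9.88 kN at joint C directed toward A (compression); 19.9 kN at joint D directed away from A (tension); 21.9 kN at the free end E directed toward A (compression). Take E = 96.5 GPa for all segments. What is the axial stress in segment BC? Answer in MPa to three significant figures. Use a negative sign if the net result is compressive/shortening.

Internal axial forces (sectioning from the free end, tension +): N_DE = -21.9 kN, N_CD = -2 kN, N_BC = -11.88 kN, N_AB = -11.88 kN.
A_BC = 525.3 mm².
σ_BC = N_BC/A_BC = -11880/525.3 = -22.62 MPa.

-22.6 MPa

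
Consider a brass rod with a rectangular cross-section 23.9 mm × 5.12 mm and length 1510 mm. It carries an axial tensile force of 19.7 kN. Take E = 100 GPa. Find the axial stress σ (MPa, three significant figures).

A = 122.4 mm².
σ = N/A = 19700/122.4 = 161 MPa.

161 MPa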